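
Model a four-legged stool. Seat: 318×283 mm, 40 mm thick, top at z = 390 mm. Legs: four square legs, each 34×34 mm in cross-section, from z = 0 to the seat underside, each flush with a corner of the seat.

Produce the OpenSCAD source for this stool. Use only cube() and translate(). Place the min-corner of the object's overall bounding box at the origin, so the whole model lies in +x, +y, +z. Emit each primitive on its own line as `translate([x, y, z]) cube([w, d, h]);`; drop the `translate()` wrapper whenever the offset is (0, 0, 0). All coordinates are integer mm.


translate([0, 0, 350]) cube([318, 283, 40]);
cube([34, 34, 350]);
translate([284, 0, 0]) cube([34, 34, 350]);
translate([0, 249, 0]) cube([34, 34, 350]);
translate([284, 249, 0]) cube([34, 34, 350]);


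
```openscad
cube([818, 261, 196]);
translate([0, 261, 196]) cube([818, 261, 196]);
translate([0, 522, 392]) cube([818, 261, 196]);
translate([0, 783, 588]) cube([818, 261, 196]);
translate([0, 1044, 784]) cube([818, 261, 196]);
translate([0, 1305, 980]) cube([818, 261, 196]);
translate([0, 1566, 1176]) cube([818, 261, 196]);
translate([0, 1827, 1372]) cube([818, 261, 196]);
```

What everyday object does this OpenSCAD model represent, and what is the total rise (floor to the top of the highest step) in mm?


A staircase. The total rise is 1568 mm.

8 identical blocks, each offset up and back from the previous — a staircase. Each step is 196 mm tall and there are 8 of them, so the total rise is 8 × 196 = 1568 mm.


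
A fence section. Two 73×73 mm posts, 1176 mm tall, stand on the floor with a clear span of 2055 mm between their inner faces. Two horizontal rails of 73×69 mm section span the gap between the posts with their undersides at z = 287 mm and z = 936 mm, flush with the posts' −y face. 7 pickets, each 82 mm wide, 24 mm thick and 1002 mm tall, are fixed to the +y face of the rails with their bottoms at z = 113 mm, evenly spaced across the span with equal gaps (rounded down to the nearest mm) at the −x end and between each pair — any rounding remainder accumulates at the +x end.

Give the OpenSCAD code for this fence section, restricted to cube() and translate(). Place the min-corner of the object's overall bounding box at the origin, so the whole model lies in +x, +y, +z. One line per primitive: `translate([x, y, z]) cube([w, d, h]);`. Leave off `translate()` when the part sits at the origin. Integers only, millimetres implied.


cube([73, 73, 1176]);
translate([2128, 0, 0]) cube([73, 73, 1176]);
translate([73, 0, 287]) cube([2055, 73, 69]);
translate([73, 0, 936]) cube([2055, 73, 69]);
translate([258, 73, 113]) cube([82, 24, 1002]);
translate([525, 73, 113]) cube([82, 24, 1002]);
translate([792, 73, 113]) cube([82, 24, 1002]);
translate([1059, 73, 113]) cube([82, 24, 1002]);
translate([1326, 73, 113]) cube([82, 24, 1002]);
translate([1593, 73, 113]) cube([82, 24, 1002]);
translate([1860, 73, 113]) cube([82, 24, 1002]);


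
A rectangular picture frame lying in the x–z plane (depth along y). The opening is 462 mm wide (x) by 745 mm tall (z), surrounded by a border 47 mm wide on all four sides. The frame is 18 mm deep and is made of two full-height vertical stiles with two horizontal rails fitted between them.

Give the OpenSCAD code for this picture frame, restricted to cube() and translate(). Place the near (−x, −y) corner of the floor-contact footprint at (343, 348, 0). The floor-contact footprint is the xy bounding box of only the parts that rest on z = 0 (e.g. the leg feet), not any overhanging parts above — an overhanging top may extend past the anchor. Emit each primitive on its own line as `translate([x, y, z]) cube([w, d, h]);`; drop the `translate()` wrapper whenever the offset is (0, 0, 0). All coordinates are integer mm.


translate([343, 348, 0]) cube([47, 18, 839]);
translate([852, 348, 0]) cube([47, 18, 839]);
translate([390, 348, 0]) cube([462, 18, 47]);
translate([390, 348, 792]) cube([462, 18, 47]);


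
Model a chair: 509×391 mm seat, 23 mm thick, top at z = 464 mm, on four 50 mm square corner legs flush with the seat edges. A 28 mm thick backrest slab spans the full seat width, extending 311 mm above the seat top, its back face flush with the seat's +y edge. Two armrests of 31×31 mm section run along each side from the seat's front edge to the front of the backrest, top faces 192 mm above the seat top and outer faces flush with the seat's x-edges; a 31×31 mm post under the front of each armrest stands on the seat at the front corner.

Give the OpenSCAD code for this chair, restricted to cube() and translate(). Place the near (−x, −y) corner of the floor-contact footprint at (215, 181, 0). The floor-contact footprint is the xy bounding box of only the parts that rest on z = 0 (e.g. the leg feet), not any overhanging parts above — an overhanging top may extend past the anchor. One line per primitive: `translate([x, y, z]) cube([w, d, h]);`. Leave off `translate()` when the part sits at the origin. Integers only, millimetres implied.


translate([215, 181, 441]) cube([509, 391, 23]);
translate([215, 181, 0]) cube([50, 50, 441]);
translate([674, 181, 0]) cube([50, 50, 441]);
translate([215, 522, 0]) cube([50, 50, 441]);
translate([674, 522, 0]) cube([50, 50, 441]);
translate([215, 544, 464]) cube([509, 28, 311]);
translate([215, 181, 625]) cube([31, 363, 31]);
translate([693, 181, 625]) cube([31, 363, 31]);
translate([215, 181, 464]) cube([31, 31, 161]);
translate([693, 181, 464]) cube([31, 31, 161]);


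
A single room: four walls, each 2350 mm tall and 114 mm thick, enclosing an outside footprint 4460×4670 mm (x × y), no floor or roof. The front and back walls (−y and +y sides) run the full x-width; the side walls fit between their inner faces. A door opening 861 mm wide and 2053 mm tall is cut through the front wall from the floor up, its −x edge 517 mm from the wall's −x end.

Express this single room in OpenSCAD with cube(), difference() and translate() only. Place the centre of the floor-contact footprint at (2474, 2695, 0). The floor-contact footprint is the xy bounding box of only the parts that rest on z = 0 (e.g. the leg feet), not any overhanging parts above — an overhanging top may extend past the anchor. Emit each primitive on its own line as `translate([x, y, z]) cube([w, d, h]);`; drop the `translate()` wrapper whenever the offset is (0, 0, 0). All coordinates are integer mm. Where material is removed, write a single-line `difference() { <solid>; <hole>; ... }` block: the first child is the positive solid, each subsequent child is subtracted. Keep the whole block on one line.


difference() { translate([244, 360, 0]) cube([4460, 114, 2350]); translate([761, 360, 0]) cube([861, 114, 2053]); }
translate([244, 4916, 0]) cube([4460, 114, 2350]);
translate([244, 474, 0]) cube([114, 4442, 2350]);
translate([4590, 474, 0]) cube([114, 4442, 2350]);


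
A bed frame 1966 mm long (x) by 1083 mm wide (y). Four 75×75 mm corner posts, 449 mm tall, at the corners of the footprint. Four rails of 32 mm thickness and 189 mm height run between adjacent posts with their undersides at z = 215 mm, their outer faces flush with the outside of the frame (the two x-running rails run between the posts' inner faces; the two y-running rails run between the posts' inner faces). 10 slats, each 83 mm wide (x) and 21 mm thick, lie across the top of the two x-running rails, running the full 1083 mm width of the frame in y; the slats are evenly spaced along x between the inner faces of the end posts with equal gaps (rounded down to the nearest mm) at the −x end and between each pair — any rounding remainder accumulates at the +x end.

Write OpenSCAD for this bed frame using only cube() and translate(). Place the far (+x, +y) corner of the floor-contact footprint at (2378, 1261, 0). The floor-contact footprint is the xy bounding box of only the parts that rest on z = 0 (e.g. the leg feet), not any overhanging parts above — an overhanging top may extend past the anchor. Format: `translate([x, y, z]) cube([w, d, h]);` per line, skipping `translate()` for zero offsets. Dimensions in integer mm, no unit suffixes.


// slat z = rail_z + rail_h = 215 + 189 = 404
// slat gap = ⌊(1816 − 10·83) / 11⌋ = 89
translate([412, 178, 0]) cube([75, 75, 449]);
translate([412, 1186, 0]) cube([75, 75, 449]);
translate([2303, 178, 0]) cube([75, 75, 449]);
translate([2303, 1186, 0]) cube([75, 75, 449]);
translate([487, 178, 215]) cube([1816, 32, 189]);
translate([487, 1229, 215]) cube([1816, 32, 189]);
translate([412, 253, 215]) cube([32, 933, 189]);
translate([2346, 253, 215]) cube([32, 933, 189]);
translate([576, 178, 404]) cube([83, 1083, 21]);
translate([748, 178, 404]) cube([83, 1083, 21]);
translate([920, 178, 404]) cube([83, 1083, 21]);
translate([1092, 178, 404]) cube([83, 1083, 21]);
translate([1264, 178, 404]) cube([83, 1083, 21]);
translate([1436, 178, 404]) cube([83, 1083, 21]);
translate([1608, 178, 404]) cube([83, 1083, 21]);
translate([1780, 178, 404]) cube([83, 1083, 21]);
translate([1952, 178, 404]) cube([83, 1083, 21]);
translate([2124, 178, 404]) cube([83, 1083, 21]);


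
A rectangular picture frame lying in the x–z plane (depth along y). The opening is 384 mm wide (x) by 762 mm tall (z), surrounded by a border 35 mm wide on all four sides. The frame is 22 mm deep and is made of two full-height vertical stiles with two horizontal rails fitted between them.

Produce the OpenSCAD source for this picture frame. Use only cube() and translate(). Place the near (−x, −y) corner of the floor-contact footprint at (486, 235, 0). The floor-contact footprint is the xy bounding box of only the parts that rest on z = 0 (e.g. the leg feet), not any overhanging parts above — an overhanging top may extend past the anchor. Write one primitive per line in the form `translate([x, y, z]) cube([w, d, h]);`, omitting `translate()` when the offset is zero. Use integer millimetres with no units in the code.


translate([486, 235, 0]) cube([35, 22, 832]);
translate([905, 235, 0]) cube([35, 22, 832]);
translate([521, 235, 0]) cube([384, 22, 35]);
translate([521, 235, 797]) cube([384, 22, 35]);


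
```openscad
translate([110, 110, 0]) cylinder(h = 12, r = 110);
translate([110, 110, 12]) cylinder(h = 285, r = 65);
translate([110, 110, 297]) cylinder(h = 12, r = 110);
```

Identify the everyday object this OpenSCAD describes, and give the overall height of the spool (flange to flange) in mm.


A spool. The overall height is 309 mm.

Three coaxial cylinders, large–small–large — a spool. Two 12 mm flanges and a 285 mm core give 12 + 285 + 12 = 309 mm.


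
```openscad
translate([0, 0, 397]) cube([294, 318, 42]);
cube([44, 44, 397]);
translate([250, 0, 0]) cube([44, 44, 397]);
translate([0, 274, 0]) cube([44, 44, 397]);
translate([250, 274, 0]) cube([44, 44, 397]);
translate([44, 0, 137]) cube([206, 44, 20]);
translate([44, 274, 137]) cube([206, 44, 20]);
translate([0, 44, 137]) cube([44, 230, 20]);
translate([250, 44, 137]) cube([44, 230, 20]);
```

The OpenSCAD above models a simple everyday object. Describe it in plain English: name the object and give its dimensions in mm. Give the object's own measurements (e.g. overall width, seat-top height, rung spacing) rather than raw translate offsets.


A four-legged stool. The seat is a 294×318×42 mm slab whose top surface is at z = 439 mm; four square legs, each 44×44 mm in cross-section, run from the floor (z = 0) to the underside of the seat, each flush with a corner of the seat. Four stretchers, 44 mm wide and 20 mm tall, connect adjacent legs with their undersides at z = 137 mm, each running between the inner faces of the legs it joins and aligned with the legs' outer faces on the other axis.


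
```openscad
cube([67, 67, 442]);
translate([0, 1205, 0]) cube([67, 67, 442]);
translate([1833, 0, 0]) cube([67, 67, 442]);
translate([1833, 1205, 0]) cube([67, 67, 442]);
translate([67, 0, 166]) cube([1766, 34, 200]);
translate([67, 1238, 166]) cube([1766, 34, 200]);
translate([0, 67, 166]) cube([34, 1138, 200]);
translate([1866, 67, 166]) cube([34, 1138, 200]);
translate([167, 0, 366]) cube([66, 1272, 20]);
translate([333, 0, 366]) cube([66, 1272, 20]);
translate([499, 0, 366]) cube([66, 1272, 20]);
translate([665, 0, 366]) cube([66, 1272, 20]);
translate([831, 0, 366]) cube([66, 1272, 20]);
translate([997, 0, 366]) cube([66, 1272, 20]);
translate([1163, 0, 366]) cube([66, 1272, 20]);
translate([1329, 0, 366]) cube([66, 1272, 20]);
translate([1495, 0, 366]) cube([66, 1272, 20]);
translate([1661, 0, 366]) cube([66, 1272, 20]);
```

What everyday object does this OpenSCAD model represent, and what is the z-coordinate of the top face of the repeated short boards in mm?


A bed frame. The slat-top height is 386 mm.

Four posts, four rails, and a row of slats — a bed frame. Slats sit on the rails at z = 166 + 200 = 366; with slat thickness 20, the top is 386 mm.


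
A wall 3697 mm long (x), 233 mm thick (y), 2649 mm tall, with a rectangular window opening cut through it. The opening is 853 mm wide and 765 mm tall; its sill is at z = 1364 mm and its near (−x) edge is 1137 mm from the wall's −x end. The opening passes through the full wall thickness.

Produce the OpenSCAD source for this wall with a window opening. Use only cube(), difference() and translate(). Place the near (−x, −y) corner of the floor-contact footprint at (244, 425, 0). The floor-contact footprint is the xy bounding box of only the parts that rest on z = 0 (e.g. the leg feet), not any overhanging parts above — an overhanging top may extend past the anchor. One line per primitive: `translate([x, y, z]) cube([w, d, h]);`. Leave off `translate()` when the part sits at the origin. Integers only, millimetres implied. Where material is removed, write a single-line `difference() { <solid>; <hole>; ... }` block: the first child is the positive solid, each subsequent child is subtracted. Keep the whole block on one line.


difference() { translate([244, 425, 0]) cube([3697, 233, 2649]); translate([1381, 425, 1364]) cube([853, 233, 765]); }


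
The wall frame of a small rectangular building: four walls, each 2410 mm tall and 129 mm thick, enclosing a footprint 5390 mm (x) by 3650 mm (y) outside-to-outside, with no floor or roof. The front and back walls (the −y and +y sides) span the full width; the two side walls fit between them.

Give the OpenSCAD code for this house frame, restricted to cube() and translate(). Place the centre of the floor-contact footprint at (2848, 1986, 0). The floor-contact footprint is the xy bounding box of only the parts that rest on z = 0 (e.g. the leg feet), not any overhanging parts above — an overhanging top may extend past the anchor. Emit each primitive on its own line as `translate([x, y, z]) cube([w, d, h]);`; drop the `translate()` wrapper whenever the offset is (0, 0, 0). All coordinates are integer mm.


translate([153, 161, 0]) cube([5390, 129, 2410]);
translate([153, 3682, 0]) cube([5390, 129, 2410]);
translate([153, 290, 0]) cube([129, 3392, 2410]);
translate([5414, 290, 0]) cube([129, 3392, 2410]);


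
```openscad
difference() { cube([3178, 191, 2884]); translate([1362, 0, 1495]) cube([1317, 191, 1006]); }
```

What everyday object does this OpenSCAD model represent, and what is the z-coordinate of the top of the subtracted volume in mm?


A wall with a window opening. The window head height is 2501 mm.

A wall with a rectangular opening subtracted — a window. Sill at z = 1495, opening 1006 mm tall, so the head is at 1495 + 1006 = 2501 mm.


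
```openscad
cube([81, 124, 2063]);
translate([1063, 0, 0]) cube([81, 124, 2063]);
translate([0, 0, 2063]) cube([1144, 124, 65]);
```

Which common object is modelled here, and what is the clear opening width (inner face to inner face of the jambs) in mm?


A door frame. The clear opening width is 982 mm.

Two 2063 mm tall posts with a header on top — a door frame. The left jamb is 81 mm wide at x = 0; the right jamb starts at x = 1063. The clear opening is 1063 − 81 = 982 mm.


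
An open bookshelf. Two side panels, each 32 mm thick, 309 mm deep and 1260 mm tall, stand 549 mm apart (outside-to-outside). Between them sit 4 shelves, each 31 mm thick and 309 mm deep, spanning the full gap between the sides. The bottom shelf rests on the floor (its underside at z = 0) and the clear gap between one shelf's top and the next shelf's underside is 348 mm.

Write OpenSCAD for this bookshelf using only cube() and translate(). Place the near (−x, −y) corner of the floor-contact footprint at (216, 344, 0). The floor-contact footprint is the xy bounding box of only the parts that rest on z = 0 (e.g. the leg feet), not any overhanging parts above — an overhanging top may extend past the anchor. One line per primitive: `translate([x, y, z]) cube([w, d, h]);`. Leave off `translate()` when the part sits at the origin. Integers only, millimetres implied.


translate([216, 344, 0]) cube([32, 309, 1260]);
translate([733, 344, 0]) cube([32, 309, 1260]);
translate([248, 344, 0]) cube([485, 309, 31]);
translate([248, 344, 379]) cube([485, 309, 31]);
translate([248, 344, 758]) cube([485, 309, 31]);
translate([248, 344, 1137]) cube([485, 309, 31]);


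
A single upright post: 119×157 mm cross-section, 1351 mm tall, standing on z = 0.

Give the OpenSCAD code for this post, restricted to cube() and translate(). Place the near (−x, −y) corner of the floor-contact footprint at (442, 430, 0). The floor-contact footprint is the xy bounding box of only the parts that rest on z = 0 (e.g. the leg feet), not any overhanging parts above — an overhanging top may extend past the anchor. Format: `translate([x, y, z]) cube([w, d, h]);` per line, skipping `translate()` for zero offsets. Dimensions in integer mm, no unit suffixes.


translate([442, 430, 0]) cube([119, 157, 1351]);


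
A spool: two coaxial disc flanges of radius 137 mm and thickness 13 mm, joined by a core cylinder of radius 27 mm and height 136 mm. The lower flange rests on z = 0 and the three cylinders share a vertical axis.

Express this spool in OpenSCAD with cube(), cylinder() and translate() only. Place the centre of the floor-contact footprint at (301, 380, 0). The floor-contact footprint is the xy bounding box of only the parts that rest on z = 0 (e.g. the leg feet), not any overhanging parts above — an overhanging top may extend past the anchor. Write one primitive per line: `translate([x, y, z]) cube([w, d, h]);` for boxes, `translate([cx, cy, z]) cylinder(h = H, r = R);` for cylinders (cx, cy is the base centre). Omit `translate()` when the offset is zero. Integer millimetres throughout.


translate([301, 380, 0]) cylinder(h = 13, r = 137);
translate([301, 380, 13]) cylinder(h = 136, r = 27);
translate([301, 380, 149]) cylinder(h = 13, r = 137);


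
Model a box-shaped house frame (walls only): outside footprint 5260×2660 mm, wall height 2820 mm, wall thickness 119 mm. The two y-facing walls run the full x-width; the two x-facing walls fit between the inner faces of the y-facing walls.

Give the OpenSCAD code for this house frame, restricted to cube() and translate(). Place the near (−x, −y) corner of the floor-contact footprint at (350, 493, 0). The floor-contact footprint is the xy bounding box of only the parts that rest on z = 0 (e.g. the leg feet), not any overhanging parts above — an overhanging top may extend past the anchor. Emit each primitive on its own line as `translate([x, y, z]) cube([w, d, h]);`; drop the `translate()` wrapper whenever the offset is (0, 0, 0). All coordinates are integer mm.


translate([350, 493, 0]) cube([5260, 119, 2820]);
translate([350, 3034, 0]) cube([5260, 119, 2820]);
translate([350, 612, 0]) cube([119, 2422, 2820]);
translate([5491, 612, 0]) cube([119, 2422, 2820]);


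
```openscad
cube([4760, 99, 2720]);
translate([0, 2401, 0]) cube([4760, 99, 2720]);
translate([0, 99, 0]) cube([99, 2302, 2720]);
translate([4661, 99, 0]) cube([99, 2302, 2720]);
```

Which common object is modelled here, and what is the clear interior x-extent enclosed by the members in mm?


A house (or room) frame. The interior width is 4562 mm.

Four 2720 mm walls enclosing a rectangle with no floor or roof — a room or house frame. Outside width is 4760 mm and wall thickness is 99 mm, so the interior width is 4760 − 2 × 99 = 4562 mm.


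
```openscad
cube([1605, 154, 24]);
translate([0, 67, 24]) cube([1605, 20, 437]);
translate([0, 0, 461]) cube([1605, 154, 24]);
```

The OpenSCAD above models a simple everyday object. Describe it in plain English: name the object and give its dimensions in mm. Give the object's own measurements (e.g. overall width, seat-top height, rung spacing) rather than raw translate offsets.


An I-beam lying along x, 1605 mm long. Overall section height 485 mm. Two flanges 154 mm wide (y) and 24 mm thick, one on the floor and one at the top; a web 20 mm thick runs between them, centred on the flange width.


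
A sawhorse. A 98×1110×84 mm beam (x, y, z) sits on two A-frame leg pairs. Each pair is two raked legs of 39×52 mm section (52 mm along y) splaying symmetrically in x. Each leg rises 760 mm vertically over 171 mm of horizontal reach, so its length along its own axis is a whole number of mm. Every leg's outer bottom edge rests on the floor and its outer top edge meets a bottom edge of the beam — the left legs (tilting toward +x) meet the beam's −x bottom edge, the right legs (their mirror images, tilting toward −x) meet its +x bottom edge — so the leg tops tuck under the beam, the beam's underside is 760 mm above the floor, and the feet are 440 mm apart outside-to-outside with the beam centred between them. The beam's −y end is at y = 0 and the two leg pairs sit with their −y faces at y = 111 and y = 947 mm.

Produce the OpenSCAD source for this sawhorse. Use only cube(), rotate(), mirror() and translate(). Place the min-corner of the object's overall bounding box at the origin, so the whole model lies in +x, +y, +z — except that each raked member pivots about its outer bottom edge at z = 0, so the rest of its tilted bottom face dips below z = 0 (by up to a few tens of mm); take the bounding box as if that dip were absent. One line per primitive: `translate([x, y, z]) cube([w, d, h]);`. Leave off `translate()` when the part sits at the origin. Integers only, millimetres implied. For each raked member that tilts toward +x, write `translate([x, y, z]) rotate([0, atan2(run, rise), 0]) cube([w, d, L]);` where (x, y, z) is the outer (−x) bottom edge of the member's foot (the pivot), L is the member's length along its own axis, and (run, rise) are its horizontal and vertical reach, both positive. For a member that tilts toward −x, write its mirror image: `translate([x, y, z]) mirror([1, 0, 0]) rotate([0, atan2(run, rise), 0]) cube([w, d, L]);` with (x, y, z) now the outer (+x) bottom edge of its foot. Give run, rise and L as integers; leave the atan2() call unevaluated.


// leg length = √(171² + 760²) = 779
// right-leg outer foot x = 2·171 + 98 = 440
// beam min-corner = (171, 0, 760)
translate([171, 0, 760]) cube([98, 1110, 84]);
translate([0, 111, 0]) rotate([0, atan2(171, 760), 0]) cube([39, 52, 779]);
translate([440, 111, 0]) mirror([1, 0, 0]) rotate([0, atan2(171, 760), 0]) cube([39, 52, 779]);
translate([0, 947, 0]) rotate([0, atan2(171, 760), 0]) cube([39, 52, 779]);
translate([440, 947, 0]) mirror([1, 0, 0]) rotate([0, atan2(171, 760), 0]) cube([39, 52, 779]);


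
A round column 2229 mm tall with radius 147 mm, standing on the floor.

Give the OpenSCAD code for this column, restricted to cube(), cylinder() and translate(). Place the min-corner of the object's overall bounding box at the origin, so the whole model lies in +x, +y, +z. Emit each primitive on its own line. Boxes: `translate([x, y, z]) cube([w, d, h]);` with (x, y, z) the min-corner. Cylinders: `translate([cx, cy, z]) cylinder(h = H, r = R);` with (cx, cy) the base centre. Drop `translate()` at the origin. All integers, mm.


translate([147, 147, 0]) cylinder(h = 2229, r = 147);


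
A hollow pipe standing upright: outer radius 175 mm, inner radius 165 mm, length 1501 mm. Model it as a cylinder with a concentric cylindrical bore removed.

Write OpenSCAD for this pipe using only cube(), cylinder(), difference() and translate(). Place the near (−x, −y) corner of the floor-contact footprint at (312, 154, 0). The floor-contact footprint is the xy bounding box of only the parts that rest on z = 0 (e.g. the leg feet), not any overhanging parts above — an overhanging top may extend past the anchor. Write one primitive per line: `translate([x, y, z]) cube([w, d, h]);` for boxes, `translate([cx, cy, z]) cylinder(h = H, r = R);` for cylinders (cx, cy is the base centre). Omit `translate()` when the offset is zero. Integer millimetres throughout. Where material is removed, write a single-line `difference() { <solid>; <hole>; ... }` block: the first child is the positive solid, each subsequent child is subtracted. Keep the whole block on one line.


difference() { translate([487, 329, 0]) cylinder(h = 1501, r = 175); translate([487, 329, 0]) cylinder(h = 1501, r = 165); }


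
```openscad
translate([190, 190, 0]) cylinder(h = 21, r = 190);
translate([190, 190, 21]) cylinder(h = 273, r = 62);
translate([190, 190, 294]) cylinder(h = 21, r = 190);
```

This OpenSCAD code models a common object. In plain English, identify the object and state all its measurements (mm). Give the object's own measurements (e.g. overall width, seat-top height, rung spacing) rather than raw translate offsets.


A spool: two coaxial disc flanges of radius 190 mm and thickness 21 mm, joined by a core cylinder of radius 62 mm and height 273 mm. The lower flange rests on z = 0 and the three cylinders share a vertical axis.


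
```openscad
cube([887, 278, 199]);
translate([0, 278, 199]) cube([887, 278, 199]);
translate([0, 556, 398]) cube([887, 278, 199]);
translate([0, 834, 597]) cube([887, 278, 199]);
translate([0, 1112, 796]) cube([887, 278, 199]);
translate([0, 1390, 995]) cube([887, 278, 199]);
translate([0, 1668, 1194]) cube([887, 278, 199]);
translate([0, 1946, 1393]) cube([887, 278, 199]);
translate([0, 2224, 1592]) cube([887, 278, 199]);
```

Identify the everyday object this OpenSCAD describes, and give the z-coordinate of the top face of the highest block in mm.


A staircase. The total rise is 1791 mm.

9 identical blocks, each offset up and back from the previous — a staircase. Each step is 199 mm tall and there are 9 of them, so the total rise is 9 × 199 = 1791 mm.


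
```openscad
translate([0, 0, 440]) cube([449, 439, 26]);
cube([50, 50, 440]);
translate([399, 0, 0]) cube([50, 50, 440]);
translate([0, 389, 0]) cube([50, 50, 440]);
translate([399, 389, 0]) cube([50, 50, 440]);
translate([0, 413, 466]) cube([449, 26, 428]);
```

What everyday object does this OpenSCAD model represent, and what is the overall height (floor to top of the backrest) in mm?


A chair. The overall height is 894 mm.

A slab on four corner posts with a tall panel at the back — a chair. The seat slab sits at z = 440 with thickness 26, and the 428 mm backrest starts at the seat top, so the overall height is 440 + 26 + 428 = 894 mm.


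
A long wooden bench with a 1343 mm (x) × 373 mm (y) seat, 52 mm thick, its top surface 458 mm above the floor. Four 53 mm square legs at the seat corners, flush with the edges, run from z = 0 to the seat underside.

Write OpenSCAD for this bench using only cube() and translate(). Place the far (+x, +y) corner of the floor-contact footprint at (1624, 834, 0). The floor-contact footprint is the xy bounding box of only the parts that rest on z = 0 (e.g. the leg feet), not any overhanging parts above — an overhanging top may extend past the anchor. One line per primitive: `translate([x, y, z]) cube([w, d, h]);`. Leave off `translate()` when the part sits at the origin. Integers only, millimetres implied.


translate([281, 461, 406]) cube([1343, 373, 52]);
translate([281, 461, 0]) cube([53, 53, 406]);
translate([281, 781, 0]) cube([53, 53, 406]);
translate([1571, 461, 0]) cube([53, 53, 406]);
translate([1571, 781, 0]) cube([53, 53, 406]);


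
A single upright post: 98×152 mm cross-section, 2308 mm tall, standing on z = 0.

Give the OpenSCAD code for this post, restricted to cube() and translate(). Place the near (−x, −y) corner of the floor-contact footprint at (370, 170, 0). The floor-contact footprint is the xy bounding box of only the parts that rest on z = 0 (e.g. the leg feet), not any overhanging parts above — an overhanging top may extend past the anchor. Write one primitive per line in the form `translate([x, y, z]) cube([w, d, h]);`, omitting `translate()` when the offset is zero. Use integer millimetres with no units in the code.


translate([370, 170, 0]) cube([98, 152, 2308]);


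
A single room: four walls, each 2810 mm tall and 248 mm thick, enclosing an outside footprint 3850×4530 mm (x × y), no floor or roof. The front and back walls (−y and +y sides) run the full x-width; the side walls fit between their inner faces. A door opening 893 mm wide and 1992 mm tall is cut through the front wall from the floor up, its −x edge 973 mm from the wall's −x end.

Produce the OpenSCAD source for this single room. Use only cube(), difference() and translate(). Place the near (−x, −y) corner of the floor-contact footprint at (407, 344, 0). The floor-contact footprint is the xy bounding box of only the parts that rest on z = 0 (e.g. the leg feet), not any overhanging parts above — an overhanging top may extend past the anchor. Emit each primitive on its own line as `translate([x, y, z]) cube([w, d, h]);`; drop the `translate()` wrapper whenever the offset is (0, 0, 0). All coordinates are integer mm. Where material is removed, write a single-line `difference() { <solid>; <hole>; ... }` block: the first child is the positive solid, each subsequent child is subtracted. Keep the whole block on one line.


difference() { translate([407, 344, 0]) cube([3850, 248, 2810]); translate([1380, 344, 0]) cube([893, 248, 1992]); }
translate([407, 4626, 0]) cube([3850, 248, 2810]);
translate([407, 592, 0]) cube([248, 4034, 2810]);
translate([4009, 592, 0]) cube([248, 4034, 2810]);


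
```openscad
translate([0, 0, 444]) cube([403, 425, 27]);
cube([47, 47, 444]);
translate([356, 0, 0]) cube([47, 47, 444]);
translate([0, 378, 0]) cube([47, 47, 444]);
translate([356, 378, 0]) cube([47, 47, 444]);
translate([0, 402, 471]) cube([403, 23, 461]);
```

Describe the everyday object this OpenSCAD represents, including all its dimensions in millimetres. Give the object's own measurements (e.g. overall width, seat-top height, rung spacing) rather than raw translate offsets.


A chair. The seat is a 403×425×27 mm slab with its top at z = 471 mm, on four 47×47 mm corner legs (flush with the seat edges, standing on z = 0). A flat backrest 23 mm thick, 461 mm tall, spans the full seat width and rises from the seat top along its +y edge, rear face flush with the rear of the seat.


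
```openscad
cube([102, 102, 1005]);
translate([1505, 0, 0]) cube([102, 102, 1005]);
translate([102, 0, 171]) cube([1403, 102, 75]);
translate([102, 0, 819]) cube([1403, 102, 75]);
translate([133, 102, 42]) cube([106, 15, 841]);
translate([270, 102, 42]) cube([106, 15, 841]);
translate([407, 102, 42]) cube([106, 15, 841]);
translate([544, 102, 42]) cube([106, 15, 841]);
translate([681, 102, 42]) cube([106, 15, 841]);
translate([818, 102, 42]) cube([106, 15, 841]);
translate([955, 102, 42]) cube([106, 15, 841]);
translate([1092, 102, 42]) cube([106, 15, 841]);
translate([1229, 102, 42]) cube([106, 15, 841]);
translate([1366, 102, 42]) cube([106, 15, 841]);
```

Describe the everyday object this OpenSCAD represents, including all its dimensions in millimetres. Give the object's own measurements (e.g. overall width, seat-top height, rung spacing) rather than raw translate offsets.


A fence section. Two 102×102 mm posts, 1005 mm tall, stand on the floor with a clear span of 1403 mm between their inner faces. Two horizontal rails of 102×75 mm section span the gap between the posts with their undersides at z = 171 mm and z = 819 mm, flush with the posts' −y face. 10 pickets, each 106 mm wide, 15 mm thick and 841 mm tall, are fixed to the +y face of the rails with their bottoms at z = 42 mm, spaced across the span with a 31 mm gap after the −x post and between neighbouring pickets, with 33 mm left before the +x post.


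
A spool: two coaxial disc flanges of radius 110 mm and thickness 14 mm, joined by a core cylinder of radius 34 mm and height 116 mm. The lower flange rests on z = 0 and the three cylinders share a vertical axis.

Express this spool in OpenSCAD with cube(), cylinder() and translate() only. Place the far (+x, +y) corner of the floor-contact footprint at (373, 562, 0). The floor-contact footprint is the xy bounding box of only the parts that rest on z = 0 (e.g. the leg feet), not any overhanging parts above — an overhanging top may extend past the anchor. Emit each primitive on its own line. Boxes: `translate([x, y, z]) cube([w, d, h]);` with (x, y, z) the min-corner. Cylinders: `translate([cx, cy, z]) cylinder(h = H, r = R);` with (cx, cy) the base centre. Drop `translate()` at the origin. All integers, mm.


translate([263, 452, 0]) cylinder(h = 14, r = 110);
translate([263, 452, 14]) cylinder(h = 116, r = 34);
translate([263, 452, 130]) cylinder(h = 14, r = 110);


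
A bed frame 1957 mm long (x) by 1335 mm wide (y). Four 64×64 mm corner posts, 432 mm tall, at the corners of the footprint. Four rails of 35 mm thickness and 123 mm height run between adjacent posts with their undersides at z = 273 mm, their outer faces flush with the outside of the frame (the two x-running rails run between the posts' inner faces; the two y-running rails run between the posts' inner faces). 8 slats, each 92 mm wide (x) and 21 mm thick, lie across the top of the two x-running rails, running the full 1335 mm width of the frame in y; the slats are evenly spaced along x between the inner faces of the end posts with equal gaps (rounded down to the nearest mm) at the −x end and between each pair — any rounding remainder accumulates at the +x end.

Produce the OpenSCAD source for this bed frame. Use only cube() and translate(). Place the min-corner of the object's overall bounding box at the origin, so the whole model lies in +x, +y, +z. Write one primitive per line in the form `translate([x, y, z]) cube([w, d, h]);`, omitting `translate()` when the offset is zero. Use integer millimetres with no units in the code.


cube([64, 64, 432]);
translate([0, 1271, 0]) cube([64, 64, 432]);
translate([1893, 0, 0]) cube([64, 64, 432]);
translate([1893, 1271, 0]) cube([64, 64, 432]);
translate([64, 0, 273]) cube([1829, 35, 123]);
translate([64, 1300, 273]) cube([1829, 35, 123]);
translate([0, 64, 273]) cube([35, 1207, 123]);
translate([1922, 64, 273]) cube([35, 1207, 123]);
translate([185, 0, 396]) cube([92, 1335, 21]);
translate([398, 0, 396]) cube([92, 1335, 21]);
translate([611, 0, 396]) cube([92, 1335, 21]);
translate([824, 0, 396]) cube([92, 1335, 21]);
translate([1037, 0, 396]) cube([92, 1335, 21]);
translate([1250, 0, 396]) cube([92, 1335, 21]);
translate([1463, 0, 396]) cube([92, 1335, 21]);
translate([1676, 0, 396]) cube([92, 1335, 21]);


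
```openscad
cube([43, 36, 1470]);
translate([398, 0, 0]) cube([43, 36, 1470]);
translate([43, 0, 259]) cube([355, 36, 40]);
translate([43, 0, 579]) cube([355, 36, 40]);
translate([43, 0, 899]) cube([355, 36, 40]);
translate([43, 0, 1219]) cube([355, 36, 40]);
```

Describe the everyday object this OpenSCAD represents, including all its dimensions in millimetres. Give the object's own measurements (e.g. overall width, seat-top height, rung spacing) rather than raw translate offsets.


A straight ladder. Two 43×36 mm vertical rails, 1470 mm tall, stand 441 mm apart (outside-to-outside) with their front faces coplanar on the −y side. 4 rungs, each 36 mm deep and 40 mm tall, span between the inner faces of the rails, front faces flush with the rails. The lowest rung's underside is at z = 259 mm and rungs are spaced 320 mm apart (underside to underside).


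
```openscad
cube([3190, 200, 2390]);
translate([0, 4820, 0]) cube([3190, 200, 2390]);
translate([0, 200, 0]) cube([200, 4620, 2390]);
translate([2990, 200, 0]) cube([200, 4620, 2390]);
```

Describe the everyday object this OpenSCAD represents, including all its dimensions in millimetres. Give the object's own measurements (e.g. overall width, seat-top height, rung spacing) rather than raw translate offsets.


The wall frame of a small rectangular building: four walls, each 2390 mm tall and 200 mm thick, enclosing a footprint 3190 mm (x) by 5020 mm (y) outside-to-outside, with no floor or roof. The front and back walls (the −y and +y sides) span the full width; the two side walls fit between them.


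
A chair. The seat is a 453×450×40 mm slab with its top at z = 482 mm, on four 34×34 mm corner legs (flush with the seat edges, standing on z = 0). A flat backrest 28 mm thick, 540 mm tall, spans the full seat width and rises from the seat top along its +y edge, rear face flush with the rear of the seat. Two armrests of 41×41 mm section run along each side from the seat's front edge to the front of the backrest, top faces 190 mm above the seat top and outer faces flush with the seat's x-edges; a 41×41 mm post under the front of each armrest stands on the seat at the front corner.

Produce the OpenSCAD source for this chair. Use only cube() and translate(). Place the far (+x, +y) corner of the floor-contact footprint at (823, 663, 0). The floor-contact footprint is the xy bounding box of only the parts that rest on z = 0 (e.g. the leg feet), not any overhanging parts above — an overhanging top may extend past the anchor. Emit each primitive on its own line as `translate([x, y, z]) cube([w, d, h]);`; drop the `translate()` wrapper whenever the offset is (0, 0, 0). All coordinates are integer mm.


// leg_h = 482 - 40 = 442
// arm post h = 190 - 41 = 149
translate([370, 213, 442]) cube([453, 450, 40]);
translate([370, 213, 0]) cube([34, 34, 442]);
translate([789, 213, 0]) cube([34, 34, 442]);
translate([370, 629, 0]) cube([34, 34, 442]);
translate([789, 629, 0]) cube([34, 34, 442]);
translate([370, 635, 482]) cube([453, 28, 540]);
translate([370, 213, 631]) cube([41, 422, 41]);
translate([782, 213, 631]) cube([41, 422, 41]);
translate([370, 213, 482]) cube([41, 41, 149]);
translate([782, 213, 482]) cube([41, 41, 149]);


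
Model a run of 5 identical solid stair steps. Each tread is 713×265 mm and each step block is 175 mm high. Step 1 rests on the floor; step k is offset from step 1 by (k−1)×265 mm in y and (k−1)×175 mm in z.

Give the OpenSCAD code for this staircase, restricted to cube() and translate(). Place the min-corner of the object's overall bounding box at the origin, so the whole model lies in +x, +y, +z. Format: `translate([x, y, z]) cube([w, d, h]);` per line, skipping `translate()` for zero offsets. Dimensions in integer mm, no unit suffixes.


cube([713, 265, 175]);
translate([0, 265, 175]) cube([713, 265, 175]);
translate([0, 530, 350]) cube([713, 265, 175]);
translate([0, 795, 525]) cube([713, 265, 175]);
translate([0, 1060, 700]) cube([713, 265, 175]);


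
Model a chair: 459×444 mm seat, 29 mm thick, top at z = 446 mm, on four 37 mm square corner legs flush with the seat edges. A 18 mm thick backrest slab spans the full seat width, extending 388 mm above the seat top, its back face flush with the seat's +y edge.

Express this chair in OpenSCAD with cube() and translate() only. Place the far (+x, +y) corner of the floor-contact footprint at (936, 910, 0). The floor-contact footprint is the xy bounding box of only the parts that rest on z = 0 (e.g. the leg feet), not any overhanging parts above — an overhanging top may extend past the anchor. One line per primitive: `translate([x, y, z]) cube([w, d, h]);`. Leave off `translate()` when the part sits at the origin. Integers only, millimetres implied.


// leg_h = 446 - 29 = 417
translate([477, 466, 417]) cube([459, 444, 29]);
translate([477, 466, 0]) cube([37, 37, 417]);
translate([899, 466, 0]) cube([37, 37, 417]);
translate([477, 873, 0]) cube([37, 37, 417]);
translate([899, 873, 0]) cube([37, 37, 417]);
translate([477, 892, 446]) cube([459, 18, 388]);
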